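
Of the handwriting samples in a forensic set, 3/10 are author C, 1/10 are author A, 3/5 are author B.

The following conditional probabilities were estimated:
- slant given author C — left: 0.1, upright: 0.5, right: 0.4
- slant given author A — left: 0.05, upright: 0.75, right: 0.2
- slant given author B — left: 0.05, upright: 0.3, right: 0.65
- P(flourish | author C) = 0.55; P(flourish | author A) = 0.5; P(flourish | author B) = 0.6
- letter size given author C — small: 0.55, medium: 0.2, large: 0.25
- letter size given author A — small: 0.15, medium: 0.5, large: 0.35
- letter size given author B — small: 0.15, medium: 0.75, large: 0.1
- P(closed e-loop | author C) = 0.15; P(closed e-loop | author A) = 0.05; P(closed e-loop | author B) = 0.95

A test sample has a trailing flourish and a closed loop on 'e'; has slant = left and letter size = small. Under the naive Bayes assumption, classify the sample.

author B

author C: 0.3 × 0.1 × 0.55 × 0.55 × 0.15 = 0.00136125
author A: 0.1 × 0.05 × 0.5 × 0.15 × 0.05 = 0.00001875
author B: 0.6 × 0.05 × 0.6 × 0.15 × 0.95 = 0.002565
Highest score → author B.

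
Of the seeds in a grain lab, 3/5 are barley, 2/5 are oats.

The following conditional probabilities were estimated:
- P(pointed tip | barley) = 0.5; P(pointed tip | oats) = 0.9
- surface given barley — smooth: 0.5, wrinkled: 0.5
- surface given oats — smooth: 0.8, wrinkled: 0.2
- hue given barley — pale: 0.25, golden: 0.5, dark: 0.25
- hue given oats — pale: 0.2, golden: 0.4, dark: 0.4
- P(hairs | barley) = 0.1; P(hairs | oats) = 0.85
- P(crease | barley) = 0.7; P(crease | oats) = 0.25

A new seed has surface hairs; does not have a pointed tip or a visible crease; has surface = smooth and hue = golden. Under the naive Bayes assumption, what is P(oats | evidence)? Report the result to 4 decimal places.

barley: 0.6 × (1−0.5) × 0.5 × 0.5 × 0.1 × (1−0.7) = 0.00225
oats: 0.4 × (1−0.9) × 0.8 × 0.4 × 0.85 × (1−0.25) = 0.00816
P(oats | x) = 0.00816 / 0.01041 ≈ 0.7839

0.7839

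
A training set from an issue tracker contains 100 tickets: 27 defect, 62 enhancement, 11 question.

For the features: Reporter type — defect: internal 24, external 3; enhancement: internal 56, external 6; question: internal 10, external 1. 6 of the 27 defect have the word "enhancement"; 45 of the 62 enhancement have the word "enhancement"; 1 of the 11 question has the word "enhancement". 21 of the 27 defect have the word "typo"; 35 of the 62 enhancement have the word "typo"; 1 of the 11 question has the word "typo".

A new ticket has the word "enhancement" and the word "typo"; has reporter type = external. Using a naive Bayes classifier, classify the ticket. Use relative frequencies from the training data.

defect: (27/100) × (3/27) × (6/27) × (21/27) ≈ 0.00518519
enhancement: (62/100) × (6/62) × (45/62) × (35/62) ≈ 0.0245838
question: (11/100) × (1/11) × (1/11) × (1/11) ≈ 0.0000826446
Highest score → enhancement.

enhancement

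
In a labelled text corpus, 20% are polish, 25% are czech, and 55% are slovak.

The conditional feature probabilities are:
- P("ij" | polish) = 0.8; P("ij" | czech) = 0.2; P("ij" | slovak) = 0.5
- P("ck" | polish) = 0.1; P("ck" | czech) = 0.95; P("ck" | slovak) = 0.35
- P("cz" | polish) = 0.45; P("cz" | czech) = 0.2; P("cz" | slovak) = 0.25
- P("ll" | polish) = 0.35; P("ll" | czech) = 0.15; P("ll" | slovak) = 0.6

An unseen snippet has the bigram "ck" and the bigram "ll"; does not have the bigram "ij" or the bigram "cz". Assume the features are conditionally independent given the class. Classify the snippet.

polish: 0.2 × (1−0.8) × 0.1 × (1−0.45) × 0.35 = 0.00077
czech: 0.25 × (1−0.2) × 0.95 × (1−0.2) × 0.15 = 0.0228
slovak: 0.55 × (1−0.5) × 0.35 × (1−0.25) × 0.6 = 0.0433125
Highest score → slovak.

slovak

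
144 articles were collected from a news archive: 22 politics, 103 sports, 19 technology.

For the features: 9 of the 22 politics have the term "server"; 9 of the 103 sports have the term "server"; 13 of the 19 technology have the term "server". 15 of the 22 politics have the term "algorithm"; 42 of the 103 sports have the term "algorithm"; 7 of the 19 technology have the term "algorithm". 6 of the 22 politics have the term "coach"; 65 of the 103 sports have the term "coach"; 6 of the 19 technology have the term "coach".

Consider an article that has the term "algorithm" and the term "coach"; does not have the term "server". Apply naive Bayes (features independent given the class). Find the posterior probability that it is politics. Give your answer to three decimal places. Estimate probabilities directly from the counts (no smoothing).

0.089

politics: (22/144) × (13/22) × (15/22) × (6/22) ≈ 0.0167872
sports: (103/144) × (94/103) × (42/103) × (65/103) ≈ 0.167978
technology: (19/144) × (6/19) × (7/19) × (6/19) ≈ 0.00484765
P(politics | x) = 0.0167872 / 0.18961285 ≈ 0.089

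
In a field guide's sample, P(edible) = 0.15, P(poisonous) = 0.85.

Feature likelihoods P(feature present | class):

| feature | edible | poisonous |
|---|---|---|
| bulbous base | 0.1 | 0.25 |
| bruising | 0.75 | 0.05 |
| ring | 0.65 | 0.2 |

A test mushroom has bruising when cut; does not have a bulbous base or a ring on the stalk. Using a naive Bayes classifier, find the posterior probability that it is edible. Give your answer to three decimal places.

edible: 0.15 × (1−0.1) × 0.75 × (1−0.65) = 0.0354375
poisonous: 0.85 × (1−0.25) × 0.05 × (1−0.2) = 0.0255
P(edible | x) = 0.0354375 / 0.0609375 ≈ 0.582

0.582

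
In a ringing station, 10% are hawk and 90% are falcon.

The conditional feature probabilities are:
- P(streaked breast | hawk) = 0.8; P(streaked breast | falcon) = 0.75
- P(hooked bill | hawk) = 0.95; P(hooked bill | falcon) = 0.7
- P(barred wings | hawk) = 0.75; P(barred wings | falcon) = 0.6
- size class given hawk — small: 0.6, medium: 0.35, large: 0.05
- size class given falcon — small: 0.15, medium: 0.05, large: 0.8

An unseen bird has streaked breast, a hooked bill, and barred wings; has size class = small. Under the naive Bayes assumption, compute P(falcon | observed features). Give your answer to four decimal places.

0.5543

hawk: 0.1 × 0.8 × 0.95 × 0.75 × 0.6 = 0.0342
falcon: 0.9 × 0.75 × 0.7 × 0.6 × 0.15 = 0.042525
P(falcon | x) = 0.042525 / 0.076725 ≈ 0.5543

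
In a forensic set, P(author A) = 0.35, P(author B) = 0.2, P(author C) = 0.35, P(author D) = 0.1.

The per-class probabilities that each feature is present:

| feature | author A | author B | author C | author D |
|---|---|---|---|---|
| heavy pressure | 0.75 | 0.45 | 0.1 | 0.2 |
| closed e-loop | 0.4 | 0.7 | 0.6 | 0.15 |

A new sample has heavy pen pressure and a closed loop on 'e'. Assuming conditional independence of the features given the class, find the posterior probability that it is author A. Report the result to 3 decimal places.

0.547

author A: 0.35 × 0.75 × 0.4 = 0.105
author B: 0.2 × 0.45 × 0.7 = 0.063
author C: 0.35 × 0.1 × 0.6 = 0.021
author D: 0.1 × 0.2 × 0.15 = 0.003
P(author A | x) = 0.105 / 0.192 ≈ 0.547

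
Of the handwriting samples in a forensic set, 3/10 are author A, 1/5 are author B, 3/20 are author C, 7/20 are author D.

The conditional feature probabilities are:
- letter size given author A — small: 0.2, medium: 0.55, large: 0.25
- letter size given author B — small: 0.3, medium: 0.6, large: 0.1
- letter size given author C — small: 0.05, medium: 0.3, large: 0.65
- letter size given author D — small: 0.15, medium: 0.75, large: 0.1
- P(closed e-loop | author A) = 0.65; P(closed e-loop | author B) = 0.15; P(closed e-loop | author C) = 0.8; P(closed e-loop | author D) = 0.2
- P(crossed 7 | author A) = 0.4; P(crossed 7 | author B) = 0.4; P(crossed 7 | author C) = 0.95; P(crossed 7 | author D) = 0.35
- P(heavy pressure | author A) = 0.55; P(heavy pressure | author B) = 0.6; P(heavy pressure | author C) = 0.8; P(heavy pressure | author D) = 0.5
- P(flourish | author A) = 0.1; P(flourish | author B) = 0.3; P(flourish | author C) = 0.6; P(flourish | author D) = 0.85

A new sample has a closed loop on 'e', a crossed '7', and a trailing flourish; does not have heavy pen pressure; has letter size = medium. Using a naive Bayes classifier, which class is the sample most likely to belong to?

author A: 0.3 × 0.55 × 0.65 × 0.4 × (1−0.55) × 0.1 = 0.0019305
author B: 0.2 × 0.6 × 0.15 × 0.4 × (1−0.6) × 0.3 = 0.000864
author C: 0.15 × 0.3 × 0.8 × 0.95 × (1−0.8) × 0.6 = 0.004104
author D: 0.35 × 0.75 × 0.2 × 0.35 × (1−0.5) × 0.85 = 0.007809375
Highest score → author D.

author D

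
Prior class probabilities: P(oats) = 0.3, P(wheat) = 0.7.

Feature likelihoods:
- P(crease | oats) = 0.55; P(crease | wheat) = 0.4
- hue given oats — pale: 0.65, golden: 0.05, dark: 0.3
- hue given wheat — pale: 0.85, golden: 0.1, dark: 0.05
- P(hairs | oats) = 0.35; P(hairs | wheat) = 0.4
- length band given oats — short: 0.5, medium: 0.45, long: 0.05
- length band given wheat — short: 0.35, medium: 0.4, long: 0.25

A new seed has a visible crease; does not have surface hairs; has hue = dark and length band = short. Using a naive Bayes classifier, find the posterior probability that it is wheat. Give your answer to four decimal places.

0.1545

oats: 0.3 × 0.55 × 0.3 × (1−0.35) × 0.5 = 0.0160875
wheat: 0.7 × 0.4 × 0.05 × (1−0.4) × 0.35 = 0.00294
P(wheat | x) = 0.00294 / 0.0190275 ≈ 0.1545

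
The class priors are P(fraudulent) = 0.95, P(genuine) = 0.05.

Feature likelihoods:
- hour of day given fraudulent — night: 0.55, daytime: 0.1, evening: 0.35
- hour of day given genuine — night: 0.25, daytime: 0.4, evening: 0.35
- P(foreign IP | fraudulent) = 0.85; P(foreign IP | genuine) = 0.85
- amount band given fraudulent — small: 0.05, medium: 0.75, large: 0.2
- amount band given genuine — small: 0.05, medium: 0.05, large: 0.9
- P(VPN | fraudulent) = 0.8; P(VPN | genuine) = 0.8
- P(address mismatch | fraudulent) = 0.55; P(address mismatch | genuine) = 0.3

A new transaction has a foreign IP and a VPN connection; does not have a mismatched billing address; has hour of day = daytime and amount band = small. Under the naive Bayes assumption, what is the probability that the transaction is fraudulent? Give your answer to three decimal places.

fraudulent: 0.95 × 0.1 × 0.85 × 0.05 × 0.8 × (1−0.55) = 0.0014535
genuine: 0.05 × 0.4 × 0.85 × 0.05 × 0.8 × (1−0.3) = 0.000476
P(fraudulent | x) = 0.0014535 / 0.0019295 ≈ 0.753

0.753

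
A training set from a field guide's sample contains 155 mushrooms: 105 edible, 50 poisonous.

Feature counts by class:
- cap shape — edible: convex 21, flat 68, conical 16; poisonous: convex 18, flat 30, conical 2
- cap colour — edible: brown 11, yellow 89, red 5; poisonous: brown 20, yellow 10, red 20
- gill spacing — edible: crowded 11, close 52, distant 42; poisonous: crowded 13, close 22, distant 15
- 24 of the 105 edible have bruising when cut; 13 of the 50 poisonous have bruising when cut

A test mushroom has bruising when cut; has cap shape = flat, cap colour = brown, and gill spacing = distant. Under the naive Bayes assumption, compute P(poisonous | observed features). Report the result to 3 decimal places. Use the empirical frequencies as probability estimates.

edible: (105/155) × (68/105) × (11/105) × (42/105) × (24/105) ≈ 0.00420206
poisonous: (50/155) × (30/50) × (20/50) × (15/50) × (13/50) ≈ 0.00603871
P(poisonous | x) = 0.00603871 / 0.01024077 ≈ 0.590

0.590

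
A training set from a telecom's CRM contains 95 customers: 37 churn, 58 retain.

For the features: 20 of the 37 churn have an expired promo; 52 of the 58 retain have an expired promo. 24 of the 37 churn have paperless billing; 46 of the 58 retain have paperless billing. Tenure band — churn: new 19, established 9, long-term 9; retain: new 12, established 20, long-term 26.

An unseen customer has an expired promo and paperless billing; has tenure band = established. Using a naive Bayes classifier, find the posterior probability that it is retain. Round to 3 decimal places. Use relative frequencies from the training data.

0.818

churn: (37/95) × (20/37) × (24/37) × (9/37) ≈ 0.0332167
retain: (58/95) × (52/58) × (46/58) × (20/58) ≈ 0.149696
P(retain | x) = 0.149696 / 0.1829127 ≈ 0.818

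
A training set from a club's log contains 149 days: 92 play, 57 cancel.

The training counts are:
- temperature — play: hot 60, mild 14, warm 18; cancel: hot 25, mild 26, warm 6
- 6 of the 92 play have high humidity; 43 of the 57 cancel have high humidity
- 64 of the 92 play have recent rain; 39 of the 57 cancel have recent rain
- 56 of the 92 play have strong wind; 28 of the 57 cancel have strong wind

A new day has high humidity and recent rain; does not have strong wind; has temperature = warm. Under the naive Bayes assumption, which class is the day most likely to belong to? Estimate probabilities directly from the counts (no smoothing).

cancel

play: (92/149) × (18/92) × (6/92) × (64/92) × (36/92) ≈ 0.00214465
cancel: (57/149) × (6/57) × (43/57) × (39/57) × (29/57) ≈ 0.0105748
Highest score → cancel.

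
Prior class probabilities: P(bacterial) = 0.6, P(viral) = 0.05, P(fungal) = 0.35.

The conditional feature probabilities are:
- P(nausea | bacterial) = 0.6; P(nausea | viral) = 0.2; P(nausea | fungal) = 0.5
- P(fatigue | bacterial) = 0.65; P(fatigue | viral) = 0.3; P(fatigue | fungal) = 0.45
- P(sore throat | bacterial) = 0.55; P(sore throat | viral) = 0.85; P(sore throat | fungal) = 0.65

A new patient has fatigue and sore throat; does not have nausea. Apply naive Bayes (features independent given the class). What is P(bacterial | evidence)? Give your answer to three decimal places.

0.583

bacterial: 0.6 × (1−0.6) × 0.65 × 0.55 = 0.0858
viral: 0.05 × (1−0.2) × 0.3 × 0.85 = 0.0102
fungal: 0.35 × (1−0.5) × 0.45 × 0.65 = 0.0511875
P(bacterial | x) = 0.0858 / 0.1471875 ≈ 0.583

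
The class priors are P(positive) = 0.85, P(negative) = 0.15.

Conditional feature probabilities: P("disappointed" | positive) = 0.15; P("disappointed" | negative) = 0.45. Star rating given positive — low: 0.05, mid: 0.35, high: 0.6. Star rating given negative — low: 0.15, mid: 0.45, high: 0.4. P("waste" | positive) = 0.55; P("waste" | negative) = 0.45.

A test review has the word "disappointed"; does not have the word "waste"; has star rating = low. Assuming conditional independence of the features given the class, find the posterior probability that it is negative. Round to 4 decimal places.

positive: 0.85 × 0.15 × 0.05 × (1−0.55) = 0.00286875
negative: 0.15 × 0.45 × 0.15 × (1−0.45) = 0.00556875
P(negative | x) = 0.00556875 / 0.0084375 ≈ 0.6600

0.6600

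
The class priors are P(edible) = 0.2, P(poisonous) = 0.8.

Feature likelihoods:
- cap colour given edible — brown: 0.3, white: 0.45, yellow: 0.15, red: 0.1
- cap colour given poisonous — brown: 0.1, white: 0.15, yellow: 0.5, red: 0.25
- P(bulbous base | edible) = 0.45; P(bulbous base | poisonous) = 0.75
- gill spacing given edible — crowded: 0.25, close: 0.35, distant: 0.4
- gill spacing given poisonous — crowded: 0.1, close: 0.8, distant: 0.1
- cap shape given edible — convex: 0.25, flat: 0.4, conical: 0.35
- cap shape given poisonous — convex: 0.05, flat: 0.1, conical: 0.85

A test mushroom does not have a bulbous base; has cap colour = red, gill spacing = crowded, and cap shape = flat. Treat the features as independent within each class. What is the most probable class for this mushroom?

edible

edible: 0.2 × 0.1 × (1−0.45) × 0.25 × 0.4 = 0.0011
poisonous: 0.8 × 0.25 × (1−0.75) × 0.1 × 0.1 = 0.0005
Highest score → edible.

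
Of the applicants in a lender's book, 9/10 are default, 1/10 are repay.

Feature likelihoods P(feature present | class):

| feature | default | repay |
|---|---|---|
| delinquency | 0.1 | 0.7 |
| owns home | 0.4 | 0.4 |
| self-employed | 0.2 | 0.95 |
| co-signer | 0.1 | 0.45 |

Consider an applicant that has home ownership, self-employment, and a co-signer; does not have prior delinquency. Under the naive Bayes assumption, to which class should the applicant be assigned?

default

default: 0.9 × (1−0.1) × 0.4 × 0.2 × 0.1 = 0.00648
repay: 0.1 × (1−0.7) × 0.4 × 0.95 × 0.45 = 0.00513
Highest score → default.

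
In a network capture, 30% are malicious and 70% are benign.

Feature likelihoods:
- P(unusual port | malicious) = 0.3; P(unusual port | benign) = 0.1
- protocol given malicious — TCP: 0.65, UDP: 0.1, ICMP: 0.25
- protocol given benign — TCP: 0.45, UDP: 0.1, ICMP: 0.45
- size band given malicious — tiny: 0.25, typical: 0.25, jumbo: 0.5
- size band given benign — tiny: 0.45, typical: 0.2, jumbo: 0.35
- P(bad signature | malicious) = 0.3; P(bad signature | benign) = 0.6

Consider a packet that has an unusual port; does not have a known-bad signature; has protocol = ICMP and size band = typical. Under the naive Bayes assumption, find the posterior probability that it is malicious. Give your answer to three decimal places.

0.610

malicious: 0.3 × 0.3 × 0.25 × 0.25 × (1−0.3) = 0.0039375
benign: 0.7 × 0.1 × 0.45 × 0.2 × (1−0.6) = 0.00252
P(malicious | x) = 0.0039375 / 0.0064575 ≈ 0.610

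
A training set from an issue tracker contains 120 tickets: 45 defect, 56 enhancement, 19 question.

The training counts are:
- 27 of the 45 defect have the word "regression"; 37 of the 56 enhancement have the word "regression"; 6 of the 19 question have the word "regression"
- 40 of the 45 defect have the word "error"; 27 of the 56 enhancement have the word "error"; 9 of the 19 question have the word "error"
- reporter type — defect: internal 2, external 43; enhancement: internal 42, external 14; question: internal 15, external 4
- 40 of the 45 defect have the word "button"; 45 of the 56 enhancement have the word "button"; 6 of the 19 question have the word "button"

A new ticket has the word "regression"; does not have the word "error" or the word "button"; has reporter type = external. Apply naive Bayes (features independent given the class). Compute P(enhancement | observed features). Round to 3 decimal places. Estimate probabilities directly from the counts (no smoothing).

defect: (45/120) × (27/45) × (5/45) × (43/45) × (5/45) ≈ 0.00265432
enhancement: (56/120) × (37/56) × (29/56) × (14/56) × (11/56) ≈ 0.00784107
question: (19/120) × (6/19) × (10/19) × (4/19) × (13/19) ≈ 0.00379064
P(enhancement | x) = 0.00784107 / 0.01428603 ≈ 0.549

0.549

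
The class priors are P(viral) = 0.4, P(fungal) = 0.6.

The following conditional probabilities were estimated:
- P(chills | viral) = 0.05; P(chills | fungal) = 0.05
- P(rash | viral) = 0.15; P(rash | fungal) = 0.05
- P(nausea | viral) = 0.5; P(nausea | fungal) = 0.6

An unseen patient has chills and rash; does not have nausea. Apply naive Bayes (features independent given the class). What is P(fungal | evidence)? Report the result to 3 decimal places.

0.286

viral: 0.4 × 0.05 × 0.15 × (1−0.5) = 0.0015
fungal: 0.6 × 0.05 × 0.05 × (1−0.6) = 0.0006
P(fungal | x) = 0.0006 / 0.0021 ≈ 0.286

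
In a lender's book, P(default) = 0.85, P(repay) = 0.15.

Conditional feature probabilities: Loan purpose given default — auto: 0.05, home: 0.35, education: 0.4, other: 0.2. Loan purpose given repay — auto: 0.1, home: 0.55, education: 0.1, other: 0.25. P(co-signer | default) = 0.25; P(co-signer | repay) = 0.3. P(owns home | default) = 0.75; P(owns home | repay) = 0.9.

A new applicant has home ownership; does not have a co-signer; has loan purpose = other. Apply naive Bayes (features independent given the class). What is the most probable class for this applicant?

default

default: 0.85 × 0.2 × (1−0.25) × 0.75 = 0.095625
repay: 0.15 × 0.25 × (1−0.3) × 0.9 = 0.023625
Highest score → default.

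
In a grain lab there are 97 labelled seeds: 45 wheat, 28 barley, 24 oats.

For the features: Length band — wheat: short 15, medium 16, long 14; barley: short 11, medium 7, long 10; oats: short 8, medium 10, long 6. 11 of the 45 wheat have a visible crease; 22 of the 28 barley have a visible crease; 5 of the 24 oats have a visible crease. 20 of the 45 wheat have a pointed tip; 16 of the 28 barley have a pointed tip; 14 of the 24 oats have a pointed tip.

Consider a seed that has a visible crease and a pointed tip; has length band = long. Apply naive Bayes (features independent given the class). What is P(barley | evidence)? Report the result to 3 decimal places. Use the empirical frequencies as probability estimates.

wheat: (45/97) × (14/45) × (11/45) × (20/45) ≈ 0.0156803
barley: (28/97) × (10/28) × (22/28) × (16/28) ≈ 0.0462866
oats: (24/97) × (6/24) × (5/24) × (14/24) ≈ 0.00751718
P(barley | x) = 0.0462866 / 0.06948408 ≈ 0.666

0.666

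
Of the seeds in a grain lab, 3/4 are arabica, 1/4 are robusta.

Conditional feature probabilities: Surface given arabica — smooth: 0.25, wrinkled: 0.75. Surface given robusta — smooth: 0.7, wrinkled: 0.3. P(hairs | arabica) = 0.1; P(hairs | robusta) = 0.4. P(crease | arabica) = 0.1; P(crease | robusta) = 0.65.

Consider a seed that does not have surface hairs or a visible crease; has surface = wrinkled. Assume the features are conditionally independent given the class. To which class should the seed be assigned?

arabica: 0.75 × 0.75 × (1−0.1) × (1−0.1) = 0.455625
robusta: 0.25 × 0.3 × (1−0.4) × (1−0.65) = 0.01575
Highest score → arabica.

arabica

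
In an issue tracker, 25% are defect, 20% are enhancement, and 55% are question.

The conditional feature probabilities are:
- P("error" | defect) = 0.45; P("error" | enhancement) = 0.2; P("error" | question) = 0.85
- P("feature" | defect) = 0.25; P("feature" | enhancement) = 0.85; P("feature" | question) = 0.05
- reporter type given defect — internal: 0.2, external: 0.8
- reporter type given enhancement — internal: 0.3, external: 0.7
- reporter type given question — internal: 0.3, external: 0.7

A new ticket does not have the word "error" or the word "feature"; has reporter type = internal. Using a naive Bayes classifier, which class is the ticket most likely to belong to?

question

defect: 0.25 × (1−0.45) × (1−0.25) × 0.2 = 0.020625
enhancement: 0.2 × (1−0.2) × (1−0.85) × 0.3 = 0.0072
question: 0.55 × (1−0.85) × (1−0.05) × 0.3 = 0.0235125
Highest score → question.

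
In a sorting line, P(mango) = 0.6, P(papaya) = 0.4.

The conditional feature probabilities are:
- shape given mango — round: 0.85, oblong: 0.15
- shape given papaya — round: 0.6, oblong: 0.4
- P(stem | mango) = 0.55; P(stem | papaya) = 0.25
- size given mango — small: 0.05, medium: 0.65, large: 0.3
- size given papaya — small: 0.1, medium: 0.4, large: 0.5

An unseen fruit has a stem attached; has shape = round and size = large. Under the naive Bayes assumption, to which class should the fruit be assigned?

mango

mango: 0.6 × 0.85 × 0.55 × 0.3 = 0.08415
papaya: 0.4 × 0.6 × 0.25 × 0.5 = 0.03
Highest score → mango.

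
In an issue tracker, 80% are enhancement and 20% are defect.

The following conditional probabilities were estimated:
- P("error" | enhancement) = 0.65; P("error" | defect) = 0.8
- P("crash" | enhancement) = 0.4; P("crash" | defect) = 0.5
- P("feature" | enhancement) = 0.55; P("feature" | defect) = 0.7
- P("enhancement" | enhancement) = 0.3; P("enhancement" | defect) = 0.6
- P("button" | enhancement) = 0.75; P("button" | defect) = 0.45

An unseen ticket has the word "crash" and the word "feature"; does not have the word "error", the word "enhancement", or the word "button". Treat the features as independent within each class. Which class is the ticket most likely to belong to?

enhancement

enhancement: 0.8 × (1−0.65) × 0.4 × 0.55 × (1−0.3) × (1−0.75) = 0.01078
defect: 0.2 × (1−0.8) × 0.5 × 0.7 × (1−0.6) × (1−0.45) = 0.00308
Highest score → enhancement.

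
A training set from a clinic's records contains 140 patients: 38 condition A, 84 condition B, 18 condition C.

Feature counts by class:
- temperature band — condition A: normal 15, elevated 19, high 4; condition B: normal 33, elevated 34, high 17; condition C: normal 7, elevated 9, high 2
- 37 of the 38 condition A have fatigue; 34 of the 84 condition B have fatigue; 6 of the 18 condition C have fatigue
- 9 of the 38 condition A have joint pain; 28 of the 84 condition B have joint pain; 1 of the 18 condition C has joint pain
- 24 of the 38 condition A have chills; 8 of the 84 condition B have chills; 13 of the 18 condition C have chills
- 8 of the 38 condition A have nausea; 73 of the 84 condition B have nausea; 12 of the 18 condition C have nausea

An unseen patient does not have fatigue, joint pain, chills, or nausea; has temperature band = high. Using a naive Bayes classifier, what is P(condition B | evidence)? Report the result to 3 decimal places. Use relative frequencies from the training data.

condition A: (38/140) × (4/38) × (1/38) × (29/38) × (14/38) × (30/38) ≈ 0.000166896
condition B: (84/140) × (17/84) × (50/84) × (56/84) × (76/84) × (11/84) ≈ 0.00570911
condition C: (18/140) × (2/18) × (12/18) × (17/18) × (5/18) × (6/18) ≈ 0.000832843
P(condition B | x) = 0.00570911 / 0.006708849 ≈ 0.851

0.851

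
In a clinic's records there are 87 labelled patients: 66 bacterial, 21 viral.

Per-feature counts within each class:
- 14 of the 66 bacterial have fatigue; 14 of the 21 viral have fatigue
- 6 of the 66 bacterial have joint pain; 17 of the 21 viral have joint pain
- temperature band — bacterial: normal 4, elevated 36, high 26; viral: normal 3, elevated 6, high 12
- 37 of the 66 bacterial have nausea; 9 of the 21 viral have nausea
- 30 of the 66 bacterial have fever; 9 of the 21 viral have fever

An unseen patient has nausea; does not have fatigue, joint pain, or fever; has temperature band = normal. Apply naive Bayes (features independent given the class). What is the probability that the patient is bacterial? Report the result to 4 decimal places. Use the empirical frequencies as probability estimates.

0.9494

bacterial: (66/87) × (52/66) × (60/66) × (4/66) × (37/66) × (36/66) ≈ 0.0100699
viral: (21/87) × (7/21) × (4/21) × (3/21) × (9/21) × (12/21) ≈ 0.000536175
P(bacterial | x) = 0.0100699 / 0.010606075 ≈ 0.9494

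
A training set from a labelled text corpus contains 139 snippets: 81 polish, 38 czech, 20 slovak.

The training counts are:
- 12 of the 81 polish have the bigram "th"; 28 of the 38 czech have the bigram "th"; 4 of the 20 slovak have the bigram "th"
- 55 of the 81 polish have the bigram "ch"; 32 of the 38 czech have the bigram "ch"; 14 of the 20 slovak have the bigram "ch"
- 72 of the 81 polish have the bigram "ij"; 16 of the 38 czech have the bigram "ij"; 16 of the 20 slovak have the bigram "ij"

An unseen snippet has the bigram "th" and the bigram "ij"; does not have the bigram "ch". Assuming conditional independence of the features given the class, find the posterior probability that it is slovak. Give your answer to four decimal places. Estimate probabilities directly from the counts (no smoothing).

0.1537

polish: (81/139) × (12/81) × (26/81) × (72/81) ≈ 0.0246321
czech: (38/139) × (28/38) × (6/38) × (16/38) ≈ 0.0133921
slovak: (20/139) × (4/20) × (6/20) × (16/20) ≈ 0.00690647
P(slovak | x) = 0.00690647 / 0.04493067 ≈ 0.1537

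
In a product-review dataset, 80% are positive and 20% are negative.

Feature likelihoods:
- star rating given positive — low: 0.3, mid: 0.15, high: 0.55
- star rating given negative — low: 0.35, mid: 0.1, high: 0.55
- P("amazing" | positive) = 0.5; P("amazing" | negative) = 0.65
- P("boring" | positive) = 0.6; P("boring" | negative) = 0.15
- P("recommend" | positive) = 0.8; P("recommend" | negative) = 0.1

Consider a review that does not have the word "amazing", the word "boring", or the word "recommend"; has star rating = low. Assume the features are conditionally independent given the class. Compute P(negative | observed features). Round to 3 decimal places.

positive: 0.8 × 0.3 × (1−0.5) × (1−0.6) × (1−0.8) = 0.0096
negative: 0.2 × 0.35 × (1−0.65) × (1−0.15) × (1−0.1) = 0.0187425
P(negative | x) = 0.0187425 / 0.0283425 ≈ 0.661

0.661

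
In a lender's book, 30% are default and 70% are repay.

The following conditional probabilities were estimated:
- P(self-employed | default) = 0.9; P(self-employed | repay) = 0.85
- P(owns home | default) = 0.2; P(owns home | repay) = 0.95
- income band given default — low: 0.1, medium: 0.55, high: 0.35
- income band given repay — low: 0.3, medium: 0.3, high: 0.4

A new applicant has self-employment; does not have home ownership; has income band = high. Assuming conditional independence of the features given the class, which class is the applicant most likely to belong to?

default

default: 0.3 × 0.9 × (1−0.2) × 0.35 = 0.0756
repay: 0.7 × 0.85 × (1−0.95) × 0.4 = 0.0119
Highest score → default.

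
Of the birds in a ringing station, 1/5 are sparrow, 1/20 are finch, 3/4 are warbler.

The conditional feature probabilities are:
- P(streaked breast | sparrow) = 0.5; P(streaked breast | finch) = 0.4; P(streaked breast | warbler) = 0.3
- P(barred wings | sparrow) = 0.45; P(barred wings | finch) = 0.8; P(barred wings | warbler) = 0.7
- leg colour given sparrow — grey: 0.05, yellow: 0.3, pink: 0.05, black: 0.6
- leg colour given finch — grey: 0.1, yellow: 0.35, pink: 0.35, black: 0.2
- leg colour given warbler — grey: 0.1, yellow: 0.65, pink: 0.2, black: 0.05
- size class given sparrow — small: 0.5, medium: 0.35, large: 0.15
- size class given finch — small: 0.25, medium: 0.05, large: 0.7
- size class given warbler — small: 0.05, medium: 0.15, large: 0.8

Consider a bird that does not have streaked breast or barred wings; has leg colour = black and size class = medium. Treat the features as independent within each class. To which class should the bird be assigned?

sparrow

sparrow: 0.2 × (1−0.5) × (1−0.45) × 0.6 × 0.35 = 0.01155
finch: 0.05 × (1−0.4) × (1−0.8) × 0.2 × 0.05 = 0.00006
warbler: 0.75 × (1−0.3) × (1−0.7) × 0.05 × 0.15 = 0.00118125
Highest score → sparrow.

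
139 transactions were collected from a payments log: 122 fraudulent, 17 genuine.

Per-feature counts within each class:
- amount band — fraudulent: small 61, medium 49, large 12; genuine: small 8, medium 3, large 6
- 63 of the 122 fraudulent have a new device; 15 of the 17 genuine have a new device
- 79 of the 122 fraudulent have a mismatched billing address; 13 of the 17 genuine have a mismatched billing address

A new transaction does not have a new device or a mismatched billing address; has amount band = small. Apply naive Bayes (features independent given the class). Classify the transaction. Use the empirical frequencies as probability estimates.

fraudulent

fraudulent: (122/139) × (61/122) × (59/122) × (43/122) ≈ 0.0748025
genuine: (17/139) × (8/17) × (2/17) × (4/17) ≈ 0.00159319
Highest score → fraudulent.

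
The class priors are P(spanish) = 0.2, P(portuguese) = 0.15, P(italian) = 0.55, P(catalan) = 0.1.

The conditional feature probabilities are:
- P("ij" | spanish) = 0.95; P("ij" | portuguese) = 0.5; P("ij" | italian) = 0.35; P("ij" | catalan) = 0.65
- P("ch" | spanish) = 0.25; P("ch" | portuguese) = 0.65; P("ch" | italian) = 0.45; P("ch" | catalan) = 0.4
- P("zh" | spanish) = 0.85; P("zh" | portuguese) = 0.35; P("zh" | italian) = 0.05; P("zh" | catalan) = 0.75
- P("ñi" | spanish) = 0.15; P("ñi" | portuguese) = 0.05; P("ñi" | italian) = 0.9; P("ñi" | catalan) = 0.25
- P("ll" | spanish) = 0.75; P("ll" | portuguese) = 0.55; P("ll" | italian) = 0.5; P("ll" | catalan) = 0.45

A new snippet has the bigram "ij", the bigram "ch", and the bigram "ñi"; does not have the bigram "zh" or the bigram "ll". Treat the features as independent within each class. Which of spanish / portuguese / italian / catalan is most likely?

italian

spanish: 0.2 × 0.95 × 0.25 × (1−0.85) × 0.15 × (1−0.75) = 0.0002671875
portuguese: 0.15 × 0.5 × 0.65 × (1−0.35) × 0.05 × (1−0.55) = 0.00071296875
italian: 0.55 × 0.35 × 0.45 × (1−0.05) × 0.9 × (1−0.5) = 0.0370321875
catalan: 0.1 × 0.65 × 0.4 × (1−0.75) × 0.25 × (1−0.45) = 0.00089375
Highest score → italian.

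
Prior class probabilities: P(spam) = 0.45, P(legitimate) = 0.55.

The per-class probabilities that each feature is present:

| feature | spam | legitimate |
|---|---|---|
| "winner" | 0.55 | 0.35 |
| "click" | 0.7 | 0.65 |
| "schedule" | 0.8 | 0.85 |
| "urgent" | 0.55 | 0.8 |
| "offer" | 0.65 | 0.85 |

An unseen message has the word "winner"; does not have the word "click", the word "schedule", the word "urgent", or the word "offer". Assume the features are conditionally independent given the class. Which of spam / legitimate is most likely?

spam: 0.45 × 0.55 × (1−0.7) × (1−0.8) × (1−0.55) × (1−0.65) = 0.002338875
legitimate: 0.55 × 0.35 × (1−0.65) × (1−0.85) × (1−0.8) × (1−0.85) = 0.0003031875
Highest score → spam.

spam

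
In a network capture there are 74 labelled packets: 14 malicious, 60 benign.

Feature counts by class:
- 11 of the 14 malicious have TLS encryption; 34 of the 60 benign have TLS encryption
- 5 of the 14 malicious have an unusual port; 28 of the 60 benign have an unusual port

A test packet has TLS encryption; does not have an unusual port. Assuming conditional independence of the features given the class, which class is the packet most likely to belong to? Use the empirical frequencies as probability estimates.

benign

malicious: (14/74) × (11/14) × (9/14) ≈ 0.0955598
benign: (60/74) × (34/60) × (32/60) ≈ 0.245045
Highest score → benign.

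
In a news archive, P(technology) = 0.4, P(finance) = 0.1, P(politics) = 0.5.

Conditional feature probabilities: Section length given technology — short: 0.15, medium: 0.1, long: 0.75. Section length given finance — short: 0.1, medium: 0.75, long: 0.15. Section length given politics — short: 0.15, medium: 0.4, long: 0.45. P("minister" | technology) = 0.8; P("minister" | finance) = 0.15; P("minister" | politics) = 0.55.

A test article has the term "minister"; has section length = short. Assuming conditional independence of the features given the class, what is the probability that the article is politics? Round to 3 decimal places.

technology: 0.4 × 0.15 × 0.8 = 0.048
finance: 0.1 × 0.1 × 0.15 = 0.0015
politics: 0.5 × 0.15 × 0.55 = 0.04125
P(politics | x) = 0.04125 / 0.09075 ≈ 0.455

0.455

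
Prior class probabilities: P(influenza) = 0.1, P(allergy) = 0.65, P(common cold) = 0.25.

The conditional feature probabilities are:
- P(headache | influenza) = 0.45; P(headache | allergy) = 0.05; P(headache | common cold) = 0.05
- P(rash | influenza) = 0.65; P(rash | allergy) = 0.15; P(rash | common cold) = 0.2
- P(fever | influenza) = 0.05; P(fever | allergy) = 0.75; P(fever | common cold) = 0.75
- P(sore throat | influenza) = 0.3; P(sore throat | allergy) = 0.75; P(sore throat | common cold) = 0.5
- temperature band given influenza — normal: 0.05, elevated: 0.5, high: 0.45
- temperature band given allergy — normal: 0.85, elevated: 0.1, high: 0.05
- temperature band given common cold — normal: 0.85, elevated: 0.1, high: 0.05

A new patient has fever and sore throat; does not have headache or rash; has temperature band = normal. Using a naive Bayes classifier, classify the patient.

allergy

influenza: 0.1 × (1−0.45) × (1−0.65) × 0.05 × 0.3 × 0.05 = 0.0000144375
allergy: 0.65 × (1−0.05) × (1−0.15) × 0.75 × 0.75 × 0.85 = 0.250955859375
common cold: 0.25 × (1−0.05) × (1−0.2) × 0.75 × 0.5 × 0.85 = 0.0605625
Highest score → allergy.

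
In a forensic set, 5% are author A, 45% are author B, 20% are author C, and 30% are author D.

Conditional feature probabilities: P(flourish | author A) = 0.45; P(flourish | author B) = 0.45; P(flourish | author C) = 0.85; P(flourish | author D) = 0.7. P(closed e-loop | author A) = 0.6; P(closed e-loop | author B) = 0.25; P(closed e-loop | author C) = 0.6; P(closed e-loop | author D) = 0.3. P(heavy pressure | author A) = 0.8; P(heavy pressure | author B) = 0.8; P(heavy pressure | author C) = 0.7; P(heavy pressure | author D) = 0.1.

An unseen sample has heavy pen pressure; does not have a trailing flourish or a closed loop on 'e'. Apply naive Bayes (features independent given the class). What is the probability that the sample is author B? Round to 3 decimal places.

author A: 0.05 × (1−0.45) × (1−0.6) × 0.8 = 0.0088
author B: 0.45 × (1−0.45) × (1−0.25) × 0.8 = 0.1485
author C: 0.2 × (1−0.85) × (1−0.6) × 0.7 = 0.0084
author D: 0.3 × (1−0.7) × (1−0.3) × 0.1 = 0.0063
P(author B | x) = 0.1485 / 0.172 ≈ 0.863

0.863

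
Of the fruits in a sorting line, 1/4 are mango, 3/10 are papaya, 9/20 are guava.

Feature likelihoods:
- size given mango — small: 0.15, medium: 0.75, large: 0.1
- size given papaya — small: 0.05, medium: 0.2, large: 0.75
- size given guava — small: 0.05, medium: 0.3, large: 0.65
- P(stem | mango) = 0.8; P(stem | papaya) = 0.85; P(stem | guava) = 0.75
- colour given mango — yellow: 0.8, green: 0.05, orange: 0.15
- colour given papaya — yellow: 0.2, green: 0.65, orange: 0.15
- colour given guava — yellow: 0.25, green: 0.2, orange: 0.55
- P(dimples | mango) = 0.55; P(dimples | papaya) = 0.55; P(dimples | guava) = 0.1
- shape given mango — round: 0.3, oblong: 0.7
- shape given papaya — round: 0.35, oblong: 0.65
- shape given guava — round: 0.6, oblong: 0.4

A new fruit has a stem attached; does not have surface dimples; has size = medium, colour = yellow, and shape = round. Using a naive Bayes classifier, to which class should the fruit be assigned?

mango

mango: 0.25 × 0.75 × 0.8 × 0.8 × (1−0.55) × 0.3 = 0.0162
papaya: 0.3 × 0.2 × 0.85 × 0.2 × (1−0.55) × 0.35 = 0.0016065
guava: 0.45 × 0.3 × 0.75 × 0.25 × (1−0.1) × 0.6 = 0.01366875
Highest score → mango.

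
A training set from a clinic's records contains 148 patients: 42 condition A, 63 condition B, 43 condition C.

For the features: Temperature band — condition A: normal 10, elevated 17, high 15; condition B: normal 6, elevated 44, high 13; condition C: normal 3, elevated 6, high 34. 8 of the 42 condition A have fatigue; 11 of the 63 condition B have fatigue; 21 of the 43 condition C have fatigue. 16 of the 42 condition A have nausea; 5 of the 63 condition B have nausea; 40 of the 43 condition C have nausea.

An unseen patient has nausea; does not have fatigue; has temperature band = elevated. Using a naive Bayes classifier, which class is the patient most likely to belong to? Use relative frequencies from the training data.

condition A: (42/148) × (17/42) × (34/42) × (16/42) ≈ 0.0354232
condition B: (63/148) × (44/63) × (52/63) × (5/63) ≈ 0.0194753
condition C: (43/148) × (6/43) × (22/43) × (40/43) ≈ 0.0192946
Highest score → condition A.

condition A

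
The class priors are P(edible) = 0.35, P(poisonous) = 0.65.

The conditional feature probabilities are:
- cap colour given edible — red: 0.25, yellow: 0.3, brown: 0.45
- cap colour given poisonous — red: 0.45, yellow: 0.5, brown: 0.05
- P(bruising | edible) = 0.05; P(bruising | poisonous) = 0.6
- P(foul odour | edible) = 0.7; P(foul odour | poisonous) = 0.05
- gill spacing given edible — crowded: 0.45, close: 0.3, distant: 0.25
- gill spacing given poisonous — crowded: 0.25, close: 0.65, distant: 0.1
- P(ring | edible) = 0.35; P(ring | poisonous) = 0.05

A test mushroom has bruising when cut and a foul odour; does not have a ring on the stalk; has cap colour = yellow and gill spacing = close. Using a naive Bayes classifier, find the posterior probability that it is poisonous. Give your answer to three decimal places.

edible: 0.35 × 0.3 × 0.05 × 0.7 × 0.3 × (1−0.35) = 0.000716625
poisonous: 0.65 × 0.5 × 0.6 × 0.05 × 0.65 × (1−0.05) = 0.006020625
P(poisonous | x) = 0.006020625 / 0.00673725 ≈ 0.894

0.894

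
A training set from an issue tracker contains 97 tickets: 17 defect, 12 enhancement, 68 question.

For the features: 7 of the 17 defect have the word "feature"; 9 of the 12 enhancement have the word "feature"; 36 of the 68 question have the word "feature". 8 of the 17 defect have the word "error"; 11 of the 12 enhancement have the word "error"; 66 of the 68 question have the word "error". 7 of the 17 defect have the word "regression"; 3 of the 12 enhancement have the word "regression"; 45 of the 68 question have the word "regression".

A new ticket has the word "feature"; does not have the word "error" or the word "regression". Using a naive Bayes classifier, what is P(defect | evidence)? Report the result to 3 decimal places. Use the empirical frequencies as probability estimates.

defect: (17/97) × (7/17) × (9/17) × (10/17) ≈ 0.0224735
enhancement: (12/97) × (9/12) × (1/12) × (9/12) ≈ 0.00579897
question: (68/97) × (36/68) × (2/68) × (23/68) ≈ 0.00369208
P(defect | x) = 0.0224735 / 0.03196455 ≈ 0.703

0.703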